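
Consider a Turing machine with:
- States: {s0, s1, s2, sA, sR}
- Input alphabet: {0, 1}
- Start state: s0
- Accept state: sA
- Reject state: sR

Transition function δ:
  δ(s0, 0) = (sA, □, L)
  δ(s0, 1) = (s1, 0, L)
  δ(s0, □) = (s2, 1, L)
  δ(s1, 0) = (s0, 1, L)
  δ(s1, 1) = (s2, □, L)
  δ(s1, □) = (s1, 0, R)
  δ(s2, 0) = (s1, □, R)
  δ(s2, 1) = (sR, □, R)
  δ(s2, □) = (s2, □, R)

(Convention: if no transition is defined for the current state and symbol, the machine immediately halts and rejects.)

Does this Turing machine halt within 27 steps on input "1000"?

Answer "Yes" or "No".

Execution trace:
Initial: [s0]1000
Step 1: δ(s0, 1) = (s1, 0, L) → [s1]□0000
Step 2: δ(s1, □) = (s1, 0, R) → 0[s1]0000
Step 3: δ(s1, 0) = (s0, 1, L) → [s0]01000
Step 4: δ(s0, 0) = (sA, □, L) → [sA]□□1000

The machine reaches the accept state sA and halts.
The machine halted after 4 steps (within the 27-step bound).

Answer: Yes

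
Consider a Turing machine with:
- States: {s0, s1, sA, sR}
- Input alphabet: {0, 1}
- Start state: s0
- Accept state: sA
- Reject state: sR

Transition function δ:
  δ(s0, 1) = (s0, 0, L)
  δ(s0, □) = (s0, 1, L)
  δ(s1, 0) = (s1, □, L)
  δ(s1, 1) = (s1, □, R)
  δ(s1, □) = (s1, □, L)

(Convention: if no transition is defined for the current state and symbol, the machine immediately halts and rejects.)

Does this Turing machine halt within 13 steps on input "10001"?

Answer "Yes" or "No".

Execution trace:
Initial: [s0]10001
Step 1: δ(s0, 1) = (s0, 0, L) → [s0]□00001
Step 2: δ(s0, □) = (s0, 1, L) → [s0]□100001
Step 3: δ(s0, □) = (s0, 1, L) → [s0]□1100001
Step 4: δ(s0, □) = (s0, 1, L) → [s0]□11100001
Step 5: δ(s0, □) = (s0, 1, L) → [s0]□111100001
Step 6: δ(s0, □) = (s0, 1, L) → [s0]□1111100001
Step 7: δ(s0, □) = (s0, 1, L) → [s0]□11111100001
Step 8: δ(s0, □) = (s0, 1, L) → [s0]□111111100001
Step 9: δ(s0, □) = (s0, 1, L) → [s0]□1111111100001
Step 10: δ(s0, □) = (s0, 1, L) → [s0]□11111111100001
Step 11: δ(s0, □) = (s0, 1, L) → [s0]□111111111100001
Step 12: δ(s0, □) = (s0, 1, L) → [s0]□1111111111100001
Step 13: δ(s0, □) = (s0, 1, L) → [s0]□11111111111100001

The machine has not reached a halting state after 13 steps.
The machine did not halt within the 13-step bound.

Answer: No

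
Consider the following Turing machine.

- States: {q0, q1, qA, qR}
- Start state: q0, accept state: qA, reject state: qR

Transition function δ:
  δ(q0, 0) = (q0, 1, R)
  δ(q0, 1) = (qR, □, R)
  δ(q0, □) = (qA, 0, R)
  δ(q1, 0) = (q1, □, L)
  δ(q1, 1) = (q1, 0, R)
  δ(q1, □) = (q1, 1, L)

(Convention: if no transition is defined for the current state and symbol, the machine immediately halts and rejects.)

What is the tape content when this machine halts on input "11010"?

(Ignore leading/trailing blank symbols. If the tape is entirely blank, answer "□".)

Execution trace:
Initial: [q0]11010
Step 1: δ(q0, 1) = (qR, □, R) → □[qR]1010

The machine reaches the reject state qR and halts.

Final tape (ignoring leading/trailing blanks): 1010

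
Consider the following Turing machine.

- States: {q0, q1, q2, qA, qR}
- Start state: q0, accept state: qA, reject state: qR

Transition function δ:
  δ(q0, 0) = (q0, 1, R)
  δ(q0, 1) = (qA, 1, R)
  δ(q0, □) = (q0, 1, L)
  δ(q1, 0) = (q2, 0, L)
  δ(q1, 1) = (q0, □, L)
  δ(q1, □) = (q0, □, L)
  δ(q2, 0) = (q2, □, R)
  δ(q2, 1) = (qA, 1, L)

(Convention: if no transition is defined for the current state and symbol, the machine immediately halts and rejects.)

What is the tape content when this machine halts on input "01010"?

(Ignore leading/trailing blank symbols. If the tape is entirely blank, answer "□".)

Execution trace:
Initial: [q0]01010
Step 1: δ(q0, 0) = (q0, 1, R) → 1[q0]1010
Step 2: δ(q0, 1) = (qA, 1, R) → 11[qA]010

The machine reaches the accept state qA and halts.

Final tape (ignoring leading/trailing blanks): 11010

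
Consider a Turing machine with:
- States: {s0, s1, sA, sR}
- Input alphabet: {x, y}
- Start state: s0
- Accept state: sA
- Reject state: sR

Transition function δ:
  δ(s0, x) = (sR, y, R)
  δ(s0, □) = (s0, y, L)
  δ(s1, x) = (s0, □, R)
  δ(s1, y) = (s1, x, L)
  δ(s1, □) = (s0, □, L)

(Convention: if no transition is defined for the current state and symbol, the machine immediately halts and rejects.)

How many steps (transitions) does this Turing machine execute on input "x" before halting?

Execution trace:
Initial: [s0]x
Step 1: δ(s0, x) = (sR, y, R) → y[sR]□

The machine reaches the reject state sR and halts.

The machine executed 1 step before halting.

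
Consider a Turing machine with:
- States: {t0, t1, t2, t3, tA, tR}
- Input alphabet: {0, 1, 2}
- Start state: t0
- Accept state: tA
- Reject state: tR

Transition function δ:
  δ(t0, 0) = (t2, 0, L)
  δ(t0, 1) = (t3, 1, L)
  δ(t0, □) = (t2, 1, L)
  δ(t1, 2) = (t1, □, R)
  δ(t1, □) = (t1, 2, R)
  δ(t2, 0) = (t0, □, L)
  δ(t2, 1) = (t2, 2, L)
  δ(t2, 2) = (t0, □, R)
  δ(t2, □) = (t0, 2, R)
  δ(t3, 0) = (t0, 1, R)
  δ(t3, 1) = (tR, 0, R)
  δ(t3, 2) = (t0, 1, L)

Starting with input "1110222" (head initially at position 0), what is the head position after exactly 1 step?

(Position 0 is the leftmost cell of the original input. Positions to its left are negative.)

Execution trace (head position shown):
Step 0: [t0]1110222  (head at position 0)
Step 1: move left → [t3]□1110222  (head at position -1)

After 1 step, the head is at position -1.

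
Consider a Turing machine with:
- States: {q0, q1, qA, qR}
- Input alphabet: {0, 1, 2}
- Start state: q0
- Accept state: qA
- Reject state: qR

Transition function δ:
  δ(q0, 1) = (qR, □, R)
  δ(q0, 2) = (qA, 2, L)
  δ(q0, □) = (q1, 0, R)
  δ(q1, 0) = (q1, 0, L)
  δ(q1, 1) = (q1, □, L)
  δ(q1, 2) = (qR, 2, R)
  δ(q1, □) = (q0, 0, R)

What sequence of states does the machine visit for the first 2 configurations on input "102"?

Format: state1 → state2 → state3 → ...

Execution trace:
Initial: [q0]102
Step 1: δ(q0, 1) = (qR, □, R) → □[qR]02

The machine reaches the reject state qR and halts.

State sequence: q0 → qR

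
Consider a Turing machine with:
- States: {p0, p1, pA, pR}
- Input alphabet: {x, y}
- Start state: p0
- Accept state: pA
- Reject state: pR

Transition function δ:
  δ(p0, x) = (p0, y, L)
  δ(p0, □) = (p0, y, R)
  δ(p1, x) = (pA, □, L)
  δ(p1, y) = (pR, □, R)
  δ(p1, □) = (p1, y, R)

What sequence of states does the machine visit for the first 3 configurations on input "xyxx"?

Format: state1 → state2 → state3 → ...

Execution trace:
Initial: [p0]xyxx
Step 1: δ(p0, x) = (p0, y, L) → [p0]□yyxx
Step 2: δ(p0, □) = (p0, y, R) → y[p0]yyxx

No transition is defined for δ(p0, y). By convention the machine halts and rejects.

State sequence: p0 → p0 → p0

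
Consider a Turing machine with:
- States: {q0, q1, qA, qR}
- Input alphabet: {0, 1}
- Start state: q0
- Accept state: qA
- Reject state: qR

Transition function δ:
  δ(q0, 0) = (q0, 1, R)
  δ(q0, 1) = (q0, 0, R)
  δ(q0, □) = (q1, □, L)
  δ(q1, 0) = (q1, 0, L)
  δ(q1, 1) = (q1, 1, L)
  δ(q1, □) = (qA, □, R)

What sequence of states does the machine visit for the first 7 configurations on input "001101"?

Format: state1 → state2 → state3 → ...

Execution trace:
Initial: [q0]001101
Step 1: δ(q0, 0) = (q0, 1, R) → 1[q0]01101
Step 2: δ(q0, 0) = (q0, 1, R) → 11[q0]1101
Step 3: δ(q0, 1) = (q0, 0, R) → 110[q0]101
Step 4: δ(q0, 1) = (q0, 0, R) → 1100[q0]01
Step 5: δ(q0, 0) = (q0, 1, R) → 11001[q0]1
Step 6: δ(q0, 1) = (q0, 0, R) → 110010[q0]□

State sequence: q0 → q0 → q0 → q0 → q0 → q0 → q0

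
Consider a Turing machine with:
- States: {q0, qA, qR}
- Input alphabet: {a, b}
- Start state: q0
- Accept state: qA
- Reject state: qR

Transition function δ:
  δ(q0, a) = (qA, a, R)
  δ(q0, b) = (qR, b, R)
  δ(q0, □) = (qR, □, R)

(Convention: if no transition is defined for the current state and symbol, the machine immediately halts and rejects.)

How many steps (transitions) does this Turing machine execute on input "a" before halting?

Execution trace:
Initial: [q0]a
Step 1: δ(q0, a) = (qA, a, R) → a[qA]□

The machine reaches the accept state qA and halts.

The machine executed 1 step before halting.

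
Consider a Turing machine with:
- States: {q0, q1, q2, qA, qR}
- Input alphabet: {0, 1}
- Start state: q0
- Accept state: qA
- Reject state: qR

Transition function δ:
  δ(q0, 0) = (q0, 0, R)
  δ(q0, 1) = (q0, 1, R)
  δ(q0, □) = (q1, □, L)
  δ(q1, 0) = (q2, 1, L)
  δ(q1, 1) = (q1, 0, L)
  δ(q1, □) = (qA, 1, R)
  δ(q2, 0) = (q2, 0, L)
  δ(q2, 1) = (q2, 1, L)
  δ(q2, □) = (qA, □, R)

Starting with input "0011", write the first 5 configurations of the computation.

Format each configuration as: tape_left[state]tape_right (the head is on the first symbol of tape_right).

Transitions applied:
Step 1: δ(q0, 0) = (q0, 0, R)
Step 2: δ(q0, 0) = (q0, 0, R)
Step 3: δ(q0, 1) = (q0, 1, R)
Step 4: δ(q0, 1) = (q0, 1, R)

The first 5 configurations are:
[q0]0011 ⊢ 0[q0]011 ⊢ 00[q0]11 ⊢ 001[q0]1 ⊢ 0011[q0]□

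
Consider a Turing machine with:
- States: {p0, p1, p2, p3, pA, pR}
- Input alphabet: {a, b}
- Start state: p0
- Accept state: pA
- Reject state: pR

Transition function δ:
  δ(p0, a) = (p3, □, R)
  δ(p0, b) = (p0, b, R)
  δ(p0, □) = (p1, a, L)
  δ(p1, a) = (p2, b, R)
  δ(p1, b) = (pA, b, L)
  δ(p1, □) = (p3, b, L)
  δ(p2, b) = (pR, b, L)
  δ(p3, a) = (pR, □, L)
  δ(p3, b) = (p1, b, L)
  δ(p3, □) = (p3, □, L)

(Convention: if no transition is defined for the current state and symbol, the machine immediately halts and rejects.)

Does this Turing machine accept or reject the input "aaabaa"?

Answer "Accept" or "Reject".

Execution trace:
Initial: [p0]aaabaa
Step 1: δ(p0, a) = (p3, □, R) → □[p3]aabaa
Step 2: δ(p3, a) = (pR, □, L) → [pR]□□abaa

The machine reaches the reject state pR and halts.

Answer: Reject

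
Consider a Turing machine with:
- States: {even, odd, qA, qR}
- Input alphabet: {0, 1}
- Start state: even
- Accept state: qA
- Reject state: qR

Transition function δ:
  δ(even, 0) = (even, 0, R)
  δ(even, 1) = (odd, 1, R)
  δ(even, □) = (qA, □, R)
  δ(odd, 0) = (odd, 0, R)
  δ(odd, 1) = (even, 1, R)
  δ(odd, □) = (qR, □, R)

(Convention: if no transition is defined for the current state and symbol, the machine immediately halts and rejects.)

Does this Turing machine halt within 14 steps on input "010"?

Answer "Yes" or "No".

Execution trace:
Initial: [even]010
Step 1: δ(even, 0) = (even, 0, R) → 0[even]10
Step 2: δ(even, 1) = (odd, 1, R) → 01[odd]0
Step 3: δ(odd, 0) = (odd, 0, R) → 010[odd]□
Step 4: δ(odd, □) = (qR, □, R) → 010□[qR]□

The machine reaches the reject state qR and halts.
The machine halted after 4 steps (within the 14-step bound).

Answer: Yes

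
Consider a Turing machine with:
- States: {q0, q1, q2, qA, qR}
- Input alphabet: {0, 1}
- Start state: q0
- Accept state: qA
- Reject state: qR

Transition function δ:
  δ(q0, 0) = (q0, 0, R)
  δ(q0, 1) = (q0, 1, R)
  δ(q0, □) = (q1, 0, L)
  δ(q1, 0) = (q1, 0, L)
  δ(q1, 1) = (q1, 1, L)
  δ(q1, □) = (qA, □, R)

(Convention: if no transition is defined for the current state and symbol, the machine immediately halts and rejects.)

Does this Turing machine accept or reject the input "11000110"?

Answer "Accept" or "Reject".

Execution trace:
Initial: [q0]11000110
Step 1: δ(q0, 1) = (q0, 1, R) → 1[q0]1000110
Step 2: δ(q0, 1) = (q0, 1, R) → 11[q0]000110
Step 3: δ(q0, 0) = (q0, 0, R) → 110[q0]00110
Step 4: δ(q0, 0) = (q0, 0, R) → 1100[q0]0110
Step 5: δ(q0, 0) = (q0, 0, R) → 11000[q0]110
Step 6: δ(q0, 1) = (q0, 1, R) → 110001[q0]10
Step 7: δ(q0, 1) = (q0, 1, R) → 1100011[q0]0
Step 8: δ(q0, 0) = (q0, 0, R) → 11000110[q0]□
Step 9: δ(q0, □) = (q1, 0, L) → 1100011[q1]00
Step 10: δ(q1, 0) = (q1, 0, L) → 110001[q1]100
Step 11: δ(q1, 1) = (q1, 1, L) → 11000[q1]1100
Step 12: δ(q1, 1) = (q1, 1, L) → 1100[q1]01100
Step 13: δ(q1, 0) = (q1, 0, L) → 110[q1]001100
Step 14: δ(q1, 0) = (q1, 0, L) → 11[q1]0001100
Step 15: δ(q1, 0) = (q1, 0, L) → 1[q1]10001100
Step 16: δ(q1, 1) = (q1, 1, L) → [q1]110001100
Step 17: δ(q1, 1) = (q1, 1, L) → [q1]□110001100
Step 18: δ(q1, □) = (qA, □, R) → □[qA]110001100

The machine reaches the accept state qA and halts.

Answer: Accept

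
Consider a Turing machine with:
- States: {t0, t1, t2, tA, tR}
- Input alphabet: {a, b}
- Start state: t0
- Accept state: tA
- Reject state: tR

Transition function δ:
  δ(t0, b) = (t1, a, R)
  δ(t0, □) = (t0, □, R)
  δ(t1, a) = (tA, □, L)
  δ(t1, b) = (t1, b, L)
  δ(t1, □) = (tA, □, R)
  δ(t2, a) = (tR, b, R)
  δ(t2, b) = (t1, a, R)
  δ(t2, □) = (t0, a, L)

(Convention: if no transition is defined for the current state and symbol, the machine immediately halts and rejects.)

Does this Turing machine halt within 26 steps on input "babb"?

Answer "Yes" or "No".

Execution trace:
Initial: [t0]babb
Step 1: δ(t0, b) = (t1, a, R) → a[t1]abb
Step 2: δ(t1, a) = (tA, □, L) → [tA]a□bb

The machine reaches the accept state tA and halts.
The machine halted after 2 steps (within the 26-step bound).

Answer: Yes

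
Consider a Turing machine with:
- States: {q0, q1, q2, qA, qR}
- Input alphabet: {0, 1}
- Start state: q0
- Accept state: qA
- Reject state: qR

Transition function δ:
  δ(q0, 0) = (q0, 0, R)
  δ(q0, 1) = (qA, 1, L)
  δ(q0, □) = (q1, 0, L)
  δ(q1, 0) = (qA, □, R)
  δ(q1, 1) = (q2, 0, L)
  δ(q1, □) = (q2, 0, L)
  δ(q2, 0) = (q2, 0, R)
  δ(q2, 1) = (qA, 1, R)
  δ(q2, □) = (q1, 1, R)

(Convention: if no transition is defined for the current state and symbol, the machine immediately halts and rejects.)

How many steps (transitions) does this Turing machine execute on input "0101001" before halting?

Execution trace:
Initial: [q0]0101001
Step 1: δ(q0, 0) = (q0, 0, R) → 0[q0]101001
Step 2: δ(q0, 1) = (qA, 1, L) → [qA]0101001

The machine reaches the accept state qA and halts.

The machine executed 2 steps before halting.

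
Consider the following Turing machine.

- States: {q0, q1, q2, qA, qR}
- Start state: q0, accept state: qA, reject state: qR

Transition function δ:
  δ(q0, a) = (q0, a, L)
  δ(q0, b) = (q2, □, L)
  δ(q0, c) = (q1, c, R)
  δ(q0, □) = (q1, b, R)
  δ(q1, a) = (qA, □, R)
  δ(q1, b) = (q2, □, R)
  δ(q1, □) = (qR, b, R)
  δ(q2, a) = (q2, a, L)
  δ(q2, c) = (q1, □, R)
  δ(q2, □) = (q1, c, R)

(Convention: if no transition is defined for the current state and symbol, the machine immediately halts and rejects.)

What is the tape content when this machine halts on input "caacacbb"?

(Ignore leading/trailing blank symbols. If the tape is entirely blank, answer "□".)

Execution trace:
Initial: [q0]caacacbb
Step 1: δ(q0, c) = (q1, c, R) → c[q1]aacacbb
Step 2: δ(q1, a) = (qA, □, R) → c□[qA]acacbb

The machine reaches the accept state qA and halts.

Final tape (ignoring leading/trailing blanks): c□acacbb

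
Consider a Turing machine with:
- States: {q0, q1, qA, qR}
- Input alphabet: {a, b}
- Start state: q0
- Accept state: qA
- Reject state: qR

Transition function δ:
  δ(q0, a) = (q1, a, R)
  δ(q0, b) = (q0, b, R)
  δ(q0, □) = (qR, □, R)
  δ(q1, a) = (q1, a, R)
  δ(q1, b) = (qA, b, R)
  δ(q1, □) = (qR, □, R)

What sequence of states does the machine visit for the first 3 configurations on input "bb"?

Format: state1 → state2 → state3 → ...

Execution trace:
Initial: [q0]bb
Step 1: δ(q0, b) = (q0, b, R) → b[q0]b
Step 2: δ(q0, b) = (q0, b, R) → bb[q0]□

State sequence: q0 → q0 → q0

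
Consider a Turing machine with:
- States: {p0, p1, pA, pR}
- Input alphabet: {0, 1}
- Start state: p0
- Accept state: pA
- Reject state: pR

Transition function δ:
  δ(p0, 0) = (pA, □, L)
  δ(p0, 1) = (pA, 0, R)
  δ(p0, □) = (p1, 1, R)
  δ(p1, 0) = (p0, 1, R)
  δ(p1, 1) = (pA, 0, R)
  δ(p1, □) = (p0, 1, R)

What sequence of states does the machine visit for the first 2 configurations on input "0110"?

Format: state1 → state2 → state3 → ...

Execution trace:
Initial: [p0]0110
Step 1: δ(p0, 0) = (pA, □, L) → [pA]□□110

The machine reaches the accept state pA and halts.

State sequence: p0 → pA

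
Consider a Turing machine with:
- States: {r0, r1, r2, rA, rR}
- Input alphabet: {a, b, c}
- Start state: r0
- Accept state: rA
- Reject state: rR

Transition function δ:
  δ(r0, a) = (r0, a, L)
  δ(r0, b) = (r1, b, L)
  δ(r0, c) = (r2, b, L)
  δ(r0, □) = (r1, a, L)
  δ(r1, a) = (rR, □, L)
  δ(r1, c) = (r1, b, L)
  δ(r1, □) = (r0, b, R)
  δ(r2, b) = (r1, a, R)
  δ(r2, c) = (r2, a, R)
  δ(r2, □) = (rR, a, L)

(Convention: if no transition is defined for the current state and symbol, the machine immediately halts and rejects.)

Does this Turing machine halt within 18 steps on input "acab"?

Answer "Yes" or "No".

Execution trace:
Initial: [r0]acab
Step 1: δ(r0, a) = (r0, a, L) → [r0]□acab
Step 2: δ(r0, □) = (r1, a, L) → [r1]□aacab
Step 3: δ(r1, □) = (r0, b, R) → b[r0]aacab
Step 4: δ(r0, a) = (r0, a, L) → [r0]baacab
Step 5: δ(r0, b) = (r1, b, L) → [r1]□baacab
Step 6: δ(r1, □) = (r0, b, R) → b[r0]baacab
Step 7: δ(r0, b) = (r1, b, L) → [r1]bbaacab

No transition is defined for δ(r1, b). By convention the machine halts and rejects.
The machine halted after 7 steps (within the 18-step bound).

Answer: Yes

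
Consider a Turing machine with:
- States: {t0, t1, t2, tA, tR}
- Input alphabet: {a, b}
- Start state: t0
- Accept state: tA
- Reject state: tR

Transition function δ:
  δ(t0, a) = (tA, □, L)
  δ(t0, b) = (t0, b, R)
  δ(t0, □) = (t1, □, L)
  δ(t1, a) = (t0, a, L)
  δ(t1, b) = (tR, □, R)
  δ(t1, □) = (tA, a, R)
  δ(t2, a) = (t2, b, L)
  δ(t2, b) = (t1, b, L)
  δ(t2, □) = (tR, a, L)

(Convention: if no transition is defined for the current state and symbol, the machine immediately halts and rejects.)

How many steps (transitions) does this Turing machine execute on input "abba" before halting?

Execution trace:
Initial: [t0]abba
Step 1: δ(t0, a) = (tA, □, L) → [tA]□□bba

The machine reaches the accept state tA and halts.

The machine executed 1 step before halting.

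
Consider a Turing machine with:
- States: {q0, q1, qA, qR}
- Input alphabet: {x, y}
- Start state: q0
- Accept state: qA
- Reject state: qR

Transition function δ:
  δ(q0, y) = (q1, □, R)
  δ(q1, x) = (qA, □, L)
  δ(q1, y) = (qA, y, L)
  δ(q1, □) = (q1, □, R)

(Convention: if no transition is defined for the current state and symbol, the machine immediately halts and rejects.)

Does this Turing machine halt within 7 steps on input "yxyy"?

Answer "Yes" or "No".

Execution trace:
Initial: [q0]yxyy
Step 1: δ(q0, y) = (q1, □, R) → □[q1]xyy
Step 2: δ(q1, x) = (qA, □, L) → [qA]□□yy

The machine reaches the accept state qA and halts.
The machine halted after 2 steps (within the 7-step bound).

Answer: Yes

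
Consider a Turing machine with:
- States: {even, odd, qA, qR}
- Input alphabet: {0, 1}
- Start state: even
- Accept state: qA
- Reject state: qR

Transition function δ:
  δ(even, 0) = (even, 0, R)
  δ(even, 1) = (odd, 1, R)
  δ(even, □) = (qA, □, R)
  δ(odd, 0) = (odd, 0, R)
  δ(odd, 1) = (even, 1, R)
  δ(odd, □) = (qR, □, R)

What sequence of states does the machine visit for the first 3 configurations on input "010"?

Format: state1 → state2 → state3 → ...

Execution trace:
Initial: [even]010
Step 1: δ(even, 0) = (even, 0, R) → 0[even]10
Step 2: δ(even, 1) = (odd, 1, R) → 01[odd]0

State sequence: even → even → odd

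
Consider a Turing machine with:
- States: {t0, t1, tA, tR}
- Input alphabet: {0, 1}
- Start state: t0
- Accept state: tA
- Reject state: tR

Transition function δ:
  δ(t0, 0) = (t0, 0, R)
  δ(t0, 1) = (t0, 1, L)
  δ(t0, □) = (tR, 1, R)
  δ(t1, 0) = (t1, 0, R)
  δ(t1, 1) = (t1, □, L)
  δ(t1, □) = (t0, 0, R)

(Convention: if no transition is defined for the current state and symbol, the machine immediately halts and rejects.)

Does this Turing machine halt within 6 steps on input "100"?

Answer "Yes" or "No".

Execution trace:
Initial: [t0]100
Step 1: δ(t0, 1) = (t0, 1, L) → [t0]□100
Step 2: δ(t0, □) = (tR, 1, R) → 1[tR]100

The machine reaches the reject state tR and halts.
The machine halted after 2 steps (within the 6-step bound).

Answer: Yes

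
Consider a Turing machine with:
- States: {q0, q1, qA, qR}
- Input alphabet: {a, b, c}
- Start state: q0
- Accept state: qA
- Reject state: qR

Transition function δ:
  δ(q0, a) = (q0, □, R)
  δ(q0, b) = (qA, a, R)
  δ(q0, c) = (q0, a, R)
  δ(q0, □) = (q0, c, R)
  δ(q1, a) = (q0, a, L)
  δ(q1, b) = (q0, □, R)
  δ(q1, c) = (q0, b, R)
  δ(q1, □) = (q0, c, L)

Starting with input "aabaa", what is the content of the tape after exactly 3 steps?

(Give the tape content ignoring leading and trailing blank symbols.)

Execution trace:
Initial: [q0]aabaa
Step 1: δ(q0, a) = (q0, □, R) → □[q0]abaa
Step 2: δ(q0, a) = (q0, □, R) → □□[q0]baa
Step 3: δ(q0, b) = (qA, a, R) → □□a[qA]aa

The machine reaches the accept state qA and halts.

After 3 steps, the tape (ignoring leading/trailing blanks) is: aaa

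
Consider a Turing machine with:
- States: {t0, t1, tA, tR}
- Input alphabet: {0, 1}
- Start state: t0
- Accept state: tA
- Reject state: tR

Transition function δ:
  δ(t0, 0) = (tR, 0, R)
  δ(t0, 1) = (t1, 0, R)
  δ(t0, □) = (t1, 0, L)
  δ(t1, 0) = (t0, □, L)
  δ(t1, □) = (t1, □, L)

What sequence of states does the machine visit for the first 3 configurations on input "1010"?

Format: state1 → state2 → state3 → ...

Execution trace:
Initial: [t0]1010
Step 1: δ(t0, 1) = (t1, 0, R) → 0[t1]010
Step 2: δ(t1, 0) = (t0, □, L) → [t0]0□10

State sequence: t0 → t1 → t0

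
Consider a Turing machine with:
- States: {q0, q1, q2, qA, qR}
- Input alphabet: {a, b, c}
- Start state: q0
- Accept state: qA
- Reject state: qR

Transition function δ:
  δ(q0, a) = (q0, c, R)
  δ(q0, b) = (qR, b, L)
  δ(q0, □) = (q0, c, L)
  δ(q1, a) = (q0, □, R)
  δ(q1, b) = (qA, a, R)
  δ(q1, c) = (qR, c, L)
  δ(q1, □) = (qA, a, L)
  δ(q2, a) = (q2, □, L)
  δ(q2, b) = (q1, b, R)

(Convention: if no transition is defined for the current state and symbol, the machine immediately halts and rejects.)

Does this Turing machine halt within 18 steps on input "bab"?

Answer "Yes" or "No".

Execution trace:
Initial: [q0]bab
Step 1: δ(q0, b) = (qR, b, L) → [qR]□bab

The machine reaches the reject state qR and halts.
The machine halted after 1 step (within the 18-step bound).

Answer: Yes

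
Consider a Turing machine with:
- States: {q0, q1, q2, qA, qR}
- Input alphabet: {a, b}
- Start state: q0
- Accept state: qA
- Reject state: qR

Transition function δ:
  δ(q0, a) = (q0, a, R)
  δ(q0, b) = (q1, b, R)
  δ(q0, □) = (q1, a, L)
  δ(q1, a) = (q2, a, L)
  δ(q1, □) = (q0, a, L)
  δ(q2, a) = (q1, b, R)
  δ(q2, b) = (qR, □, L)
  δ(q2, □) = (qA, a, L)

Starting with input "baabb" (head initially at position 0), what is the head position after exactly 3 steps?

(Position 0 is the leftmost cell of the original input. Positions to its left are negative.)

Execution trace (head position shown):
Step 0: [q0]baabb  (head at position 0)
Step 1: move right → b[q1]aabb  (head at position 1)
Step 2: move left → [q2]baabb  (head at position 0)
Step 3: move left → [qR]□□aabb  (head at position -1)

After 3 steps, the head is at position -1.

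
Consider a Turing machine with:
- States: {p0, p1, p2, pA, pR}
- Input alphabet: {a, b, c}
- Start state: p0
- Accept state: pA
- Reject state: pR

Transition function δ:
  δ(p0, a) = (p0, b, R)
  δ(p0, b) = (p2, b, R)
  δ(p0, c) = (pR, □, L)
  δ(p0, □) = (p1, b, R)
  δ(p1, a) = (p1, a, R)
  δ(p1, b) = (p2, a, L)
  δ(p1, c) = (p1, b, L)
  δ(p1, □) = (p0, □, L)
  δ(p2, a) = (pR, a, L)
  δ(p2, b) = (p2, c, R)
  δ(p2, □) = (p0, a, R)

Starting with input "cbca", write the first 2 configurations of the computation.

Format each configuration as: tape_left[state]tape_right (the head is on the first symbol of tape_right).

Transitions applied:
Step 1: δ(p0, c) = (pR, □, L)

The first 2 configurations are:
[p0]cbca ⊢ [pR]□□bca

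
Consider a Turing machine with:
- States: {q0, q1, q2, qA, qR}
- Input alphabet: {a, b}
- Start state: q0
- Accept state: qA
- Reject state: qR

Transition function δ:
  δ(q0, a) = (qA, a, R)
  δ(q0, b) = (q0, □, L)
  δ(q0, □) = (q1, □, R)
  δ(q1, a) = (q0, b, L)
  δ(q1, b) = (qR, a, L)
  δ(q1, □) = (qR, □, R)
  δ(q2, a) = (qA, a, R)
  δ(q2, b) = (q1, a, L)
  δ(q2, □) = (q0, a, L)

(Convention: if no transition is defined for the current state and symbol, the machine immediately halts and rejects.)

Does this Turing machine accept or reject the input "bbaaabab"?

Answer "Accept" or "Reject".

Execution trace:
Initial: [q0]bbaaabab
Step 1: δ(q0, b) = (q0, □, L) → [q0]□□baaabab
Step 2: δ(q0, □) = (q1, □, R) → □[q1]□baaabab
Step 3: δ(q1, □) = (qR, □, R) → □□[qR]baaabab

The machine reaches the reject state qR and halts.

Answer: Reject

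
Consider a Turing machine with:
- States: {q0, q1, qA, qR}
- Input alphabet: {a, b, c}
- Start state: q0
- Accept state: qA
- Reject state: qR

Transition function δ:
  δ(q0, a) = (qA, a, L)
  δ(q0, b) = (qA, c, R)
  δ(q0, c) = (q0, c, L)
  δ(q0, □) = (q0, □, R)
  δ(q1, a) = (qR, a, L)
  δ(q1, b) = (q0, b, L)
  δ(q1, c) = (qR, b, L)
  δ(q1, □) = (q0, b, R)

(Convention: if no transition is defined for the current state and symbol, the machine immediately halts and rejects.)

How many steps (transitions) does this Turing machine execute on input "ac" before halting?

Execution trace:
Initial: [q0]ac
Step 1: δ(q0, a) = (qA, a, L) → [qA]□ac

The machine reaches the accept state qA and halts.

The machine executed 1 step before halting.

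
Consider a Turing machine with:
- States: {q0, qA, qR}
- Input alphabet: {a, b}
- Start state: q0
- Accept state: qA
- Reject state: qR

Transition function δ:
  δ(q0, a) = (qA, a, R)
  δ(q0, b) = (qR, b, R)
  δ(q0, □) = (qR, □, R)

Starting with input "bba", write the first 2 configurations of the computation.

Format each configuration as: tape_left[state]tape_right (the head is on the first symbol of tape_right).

Transitions applied:
Step 1: δ(q0, b) = (qR, b, R)

The first 2 configurations are:
[q0]bba ⊢ b[qR]ba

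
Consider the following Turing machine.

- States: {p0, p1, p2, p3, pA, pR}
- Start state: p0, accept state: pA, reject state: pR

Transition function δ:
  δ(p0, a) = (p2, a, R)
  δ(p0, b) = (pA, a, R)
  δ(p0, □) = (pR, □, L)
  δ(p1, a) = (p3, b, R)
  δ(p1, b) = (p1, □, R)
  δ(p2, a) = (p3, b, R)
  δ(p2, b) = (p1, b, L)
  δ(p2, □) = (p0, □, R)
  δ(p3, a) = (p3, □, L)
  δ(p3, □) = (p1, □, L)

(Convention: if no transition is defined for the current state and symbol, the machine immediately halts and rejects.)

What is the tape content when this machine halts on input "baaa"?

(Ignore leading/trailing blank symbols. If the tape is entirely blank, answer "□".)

Execution trace:
Initial: [p0]baaa
Step 1: δ(p0, b) = (pA, a, R) → a[pA]aaa

The machine reaches the accept state pA and halts.

Final tape (ignoring leading/trailing blanks): aaaa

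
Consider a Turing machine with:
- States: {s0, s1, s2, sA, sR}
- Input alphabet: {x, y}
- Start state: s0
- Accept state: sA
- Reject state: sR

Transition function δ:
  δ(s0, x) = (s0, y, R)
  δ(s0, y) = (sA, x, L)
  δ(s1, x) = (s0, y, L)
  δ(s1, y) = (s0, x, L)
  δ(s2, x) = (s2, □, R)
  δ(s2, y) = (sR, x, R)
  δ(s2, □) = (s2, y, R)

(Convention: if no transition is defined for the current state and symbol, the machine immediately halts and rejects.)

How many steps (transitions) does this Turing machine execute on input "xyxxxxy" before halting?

Execution trace:
Initial: [s0]xyxxxxy
Step 1: δ(s0, x) = (s0, y, R) → y[s0]yxxxxy
Step 2: δ(s0, y) = (sA, x, L) → [sA]yxxxxxy

The machine reaches the accept state sA and halts.

The machine executed 2 steps before halting.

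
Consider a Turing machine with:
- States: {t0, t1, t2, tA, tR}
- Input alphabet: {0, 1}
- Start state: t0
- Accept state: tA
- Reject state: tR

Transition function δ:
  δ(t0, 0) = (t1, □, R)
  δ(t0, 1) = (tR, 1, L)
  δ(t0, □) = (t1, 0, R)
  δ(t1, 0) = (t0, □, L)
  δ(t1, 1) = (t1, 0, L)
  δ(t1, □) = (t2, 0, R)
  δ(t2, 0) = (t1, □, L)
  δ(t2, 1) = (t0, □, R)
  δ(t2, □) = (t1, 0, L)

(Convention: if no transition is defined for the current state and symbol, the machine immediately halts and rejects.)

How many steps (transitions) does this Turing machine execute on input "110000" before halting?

Execution trace:
Initial: [t0]110000
Step 1: δ(t0, 1) = (tR, 1, L) → [tR]□110000

The machine reaches the reject state tR and halts.

The machine executed 1 step before halting.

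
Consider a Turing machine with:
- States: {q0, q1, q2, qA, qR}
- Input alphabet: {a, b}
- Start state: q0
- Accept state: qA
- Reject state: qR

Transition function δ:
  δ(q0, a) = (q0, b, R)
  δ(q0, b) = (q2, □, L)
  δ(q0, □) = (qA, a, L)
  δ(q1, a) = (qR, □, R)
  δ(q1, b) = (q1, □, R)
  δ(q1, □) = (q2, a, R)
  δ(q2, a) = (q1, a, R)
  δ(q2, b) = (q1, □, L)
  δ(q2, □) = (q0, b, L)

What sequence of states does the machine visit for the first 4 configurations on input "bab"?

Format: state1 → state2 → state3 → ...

Execution trace:
Initial: [q0]bab
Step 1: δ(q0, b) = (q2, □, L) → [q2]□□ab
Step 2: δ(q2, □) = (q0, b, L) → [q0]□b□ab
Step 3: δ(q0, □) = (qA, a, L) → [qA]□ab□ab

The machine reaches the accept state qA and halts.

State sequence: q0 → q2 → q0 → qA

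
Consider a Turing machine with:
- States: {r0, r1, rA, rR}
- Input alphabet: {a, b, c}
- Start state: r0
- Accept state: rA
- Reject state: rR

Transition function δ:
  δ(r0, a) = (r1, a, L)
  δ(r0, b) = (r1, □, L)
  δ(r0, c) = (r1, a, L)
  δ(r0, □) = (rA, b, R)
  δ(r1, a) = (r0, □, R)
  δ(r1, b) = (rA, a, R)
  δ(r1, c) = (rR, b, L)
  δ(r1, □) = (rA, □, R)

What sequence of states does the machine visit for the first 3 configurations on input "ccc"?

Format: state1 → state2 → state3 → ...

Execution trace:
Initial: [r0]ccc
Step 1: δ(r0, c) = (r1, a, L) → [r1]□acc
Step 2: δ(r1, □) = (rA, □, R) → □[rA]acc

The machine reaches the accept state rA and halts.

State sequence: r0 → r1 → rA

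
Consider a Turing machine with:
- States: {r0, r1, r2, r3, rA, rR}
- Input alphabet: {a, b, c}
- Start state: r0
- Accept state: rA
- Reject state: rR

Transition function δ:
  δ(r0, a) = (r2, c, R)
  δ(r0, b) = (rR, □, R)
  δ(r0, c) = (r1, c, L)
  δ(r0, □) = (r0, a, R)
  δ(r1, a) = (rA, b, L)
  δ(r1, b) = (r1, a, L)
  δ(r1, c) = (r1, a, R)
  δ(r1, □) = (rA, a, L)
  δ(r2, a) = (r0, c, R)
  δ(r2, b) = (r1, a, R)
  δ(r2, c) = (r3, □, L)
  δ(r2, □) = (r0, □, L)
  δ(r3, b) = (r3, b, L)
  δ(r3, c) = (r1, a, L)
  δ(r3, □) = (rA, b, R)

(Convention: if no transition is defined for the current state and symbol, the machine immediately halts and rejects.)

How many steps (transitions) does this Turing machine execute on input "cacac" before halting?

Execution trace:
Initial: [r0]cacac
Step 1: δ(r0, c) = (r1, c, L) → [r1]□cacac
Step 2: δ(r1, □) = (rA, a, L) → [rA]□acacac

The machine reaches the accept state rA and halts.

The machine executed 2 steps before halting.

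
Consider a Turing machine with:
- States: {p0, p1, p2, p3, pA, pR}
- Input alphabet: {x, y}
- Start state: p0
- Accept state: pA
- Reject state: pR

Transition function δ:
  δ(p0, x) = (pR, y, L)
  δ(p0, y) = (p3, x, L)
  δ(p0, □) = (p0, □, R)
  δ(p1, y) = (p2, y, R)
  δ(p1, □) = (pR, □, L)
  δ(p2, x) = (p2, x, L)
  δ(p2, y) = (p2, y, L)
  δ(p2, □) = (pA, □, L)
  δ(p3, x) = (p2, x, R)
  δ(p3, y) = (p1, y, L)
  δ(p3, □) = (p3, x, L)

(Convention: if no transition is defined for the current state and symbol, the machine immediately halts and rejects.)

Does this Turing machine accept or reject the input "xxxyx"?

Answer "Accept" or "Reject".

Execution trace:
Initial: [p0]xxxyx
Step 1: δ(p0, x) = (pR, y, L) → [pR]□yxxyx

The machine reaches the reject state pR and halts.

Answer: Reject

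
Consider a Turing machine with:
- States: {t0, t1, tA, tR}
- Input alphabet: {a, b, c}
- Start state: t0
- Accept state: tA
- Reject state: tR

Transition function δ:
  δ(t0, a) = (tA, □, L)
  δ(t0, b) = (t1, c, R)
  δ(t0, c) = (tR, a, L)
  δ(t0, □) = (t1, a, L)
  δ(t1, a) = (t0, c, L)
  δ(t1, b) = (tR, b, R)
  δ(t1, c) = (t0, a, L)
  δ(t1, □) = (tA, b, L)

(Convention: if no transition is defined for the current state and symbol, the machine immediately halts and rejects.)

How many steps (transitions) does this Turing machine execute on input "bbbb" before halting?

Execution trace:
Initial: [t0]bbbb
Step 1: δ(t0, b) = (t1, c, R) → c[t1]bbb
Step 2: δ(t1, b) = (tR, b, R) → cb[tR]bb

The machine reaches the reject state tR and halts.

The machine executed 2 steps before halting.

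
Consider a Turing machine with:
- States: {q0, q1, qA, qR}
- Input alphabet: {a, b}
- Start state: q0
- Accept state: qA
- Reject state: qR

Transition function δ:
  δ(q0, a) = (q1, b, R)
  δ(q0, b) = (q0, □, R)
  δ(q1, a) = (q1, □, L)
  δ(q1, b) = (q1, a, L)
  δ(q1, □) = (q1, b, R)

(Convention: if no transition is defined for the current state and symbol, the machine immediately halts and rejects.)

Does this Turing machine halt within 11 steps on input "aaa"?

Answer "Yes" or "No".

Execution trace:
Initial: [q0]aaa
Step 1: δ(q0, a) = (q1, b, R) → b[q1]aa
Step 2: δ(q1, a) = (q1, □, L) → [q1]b□a
Step 3: δ(q1, b) = (q1, a, L) → [q1]□a□a
Step 4: δ(q1, □) = (q1, b, R) → b[q1]a□a
Step 5: δ(q1, a) = (q1, □, L) → [q1]b□□a
Step 6: δ(q1, b) = (q1, a, L) → [q1]□a□□a
Step 7: δ(q1, □) = (q1, b, R) → b[q1]a□□a
Step 8: δ(q1, a) = (q1, □, L) → [q1]b□□□a
Step 9: δ(q1, b) = (q1, a, L) → [q1]□a□□□a
Step 10: δ(q1, □) = (q1, b, R) → b[q1]a□□□a
Step 11: δ(q1, a) = (q1, □, L) → [q1]b□□□□a

The machine has not reached a halting state after 11 steps.
The machine did not halt within the 11-step bound.

Answer: No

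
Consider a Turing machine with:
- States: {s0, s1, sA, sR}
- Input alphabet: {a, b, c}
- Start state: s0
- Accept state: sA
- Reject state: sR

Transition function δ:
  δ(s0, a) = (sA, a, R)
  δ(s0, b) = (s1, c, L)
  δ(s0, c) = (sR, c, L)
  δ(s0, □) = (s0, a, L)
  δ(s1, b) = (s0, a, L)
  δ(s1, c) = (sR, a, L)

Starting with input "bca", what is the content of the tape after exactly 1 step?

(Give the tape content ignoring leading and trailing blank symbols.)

Execution trace:
Initial: [s0]bca
Step 1: δ(s0, b) = (s1, c, L) → [s1]□cca

No transition is defined for δ(s1, □). By convention the machine halts and rejects.

After 1 step, the tape (ignoring leading/trailing blanks) is: cca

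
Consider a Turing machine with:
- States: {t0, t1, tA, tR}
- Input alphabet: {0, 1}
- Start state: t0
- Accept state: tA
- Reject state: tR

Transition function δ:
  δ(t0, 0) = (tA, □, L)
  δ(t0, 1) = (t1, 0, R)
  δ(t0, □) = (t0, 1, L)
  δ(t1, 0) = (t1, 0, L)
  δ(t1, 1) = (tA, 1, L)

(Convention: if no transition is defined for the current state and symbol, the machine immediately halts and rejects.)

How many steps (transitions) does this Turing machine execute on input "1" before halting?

Execution trace:
Initial: [t0]1
Step 1: δ(t0, 1) = (t1, 0, R) → 0[t1]□

No transition is defined for δ(t1, □). By convention the machine halts and rejects.

The machine executed 1 step before halting.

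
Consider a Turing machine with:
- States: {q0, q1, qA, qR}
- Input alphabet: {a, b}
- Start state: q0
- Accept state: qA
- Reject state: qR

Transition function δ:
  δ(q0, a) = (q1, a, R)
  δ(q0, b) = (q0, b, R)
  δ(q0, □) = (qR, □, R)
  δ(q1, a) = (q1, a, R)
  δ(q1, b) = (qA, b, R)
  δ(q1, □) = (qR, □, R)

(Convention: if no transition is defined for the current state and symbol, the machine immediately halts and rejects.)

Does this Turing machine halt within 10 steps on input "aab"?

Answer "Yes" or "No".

Execution trace:
Initial: [q0]aab
Step 1: δ(q0, a) = (q1, a, R) → a[q1]ab
Step 2: δ(q1, a) = (q1, a, R) → aa[q1]b
Step 3: δ(q1, b) = (qA, b, R) → aab[qA]□

The machine reaches the accept state qA and halts.
The machine halted after 3 steps (within the 10-step bound).

Answer: Yes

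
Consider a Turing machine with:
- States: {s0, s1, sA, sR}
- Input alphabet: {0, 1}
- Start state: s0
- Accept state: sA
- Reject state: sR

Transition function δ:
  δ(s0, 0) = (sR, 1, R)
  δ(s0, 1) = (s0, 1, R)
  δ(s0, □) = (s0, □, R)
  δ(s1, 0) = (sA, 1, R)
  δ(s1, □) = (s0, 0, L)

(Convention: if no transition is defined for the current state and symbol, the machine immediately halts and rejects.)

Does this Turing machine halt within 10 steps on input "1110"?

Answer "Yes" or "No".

Execution trace:
Initial: [s0]1110
Step 1: δ(s0, 1) = (s0, 1, R) → 1[s0]110
Step 2: δ(s0, 1) = (s0, 1, R) → 11[s0]10
Step 3: δ(s0, 1) = (s0, 1, R) → 111[s0]0
Step 4: δ(s0, 0) = (sR, 1, R) → 1111[sR]□

The machine reaches the reject state sR and halts.
The machine halted after 4 steps (within the 10-step bound).

Answer: Yes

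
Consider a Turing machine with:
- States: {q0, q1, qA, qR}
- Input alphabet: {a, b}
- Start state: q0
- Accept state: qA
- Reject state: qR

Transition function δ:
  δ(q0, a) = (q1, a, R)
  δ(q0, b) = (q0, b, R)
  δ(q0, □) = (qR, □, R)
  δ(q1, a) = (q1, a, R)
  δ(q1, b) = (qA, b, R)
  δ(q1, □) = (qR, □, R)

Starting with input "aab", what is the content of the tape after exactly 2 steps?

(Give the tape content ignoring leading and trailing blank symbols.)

Execution trace:
Initial: [q0]aab
Step 1: δ(q0, a) = (q1, a, R) → a[q1]ab
Step 2: δ(q1, a) = (q1, a, R) → aa[q1]b

After 2 steps, the tape (ignoring leading/trailing blanks) is: aab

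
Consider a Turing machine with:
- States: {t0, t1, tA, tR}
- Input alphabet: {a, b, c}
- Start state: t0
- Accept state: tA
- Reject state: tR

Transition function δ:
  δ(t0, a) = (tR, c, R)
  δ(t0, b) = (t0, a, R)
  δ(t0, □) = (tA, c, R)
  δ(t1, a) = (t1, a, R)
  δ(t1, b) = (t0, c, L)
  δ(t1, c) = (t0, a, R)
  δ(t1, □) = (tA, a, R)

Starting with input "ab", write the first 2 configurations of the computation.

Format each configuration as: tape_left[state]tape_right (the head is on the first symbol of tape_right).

Transitions applied:
Step 1: δ(t0, a) = (tR, c, R)

The first 2 configurations are:
[t0]ab ⊢ c[tR]b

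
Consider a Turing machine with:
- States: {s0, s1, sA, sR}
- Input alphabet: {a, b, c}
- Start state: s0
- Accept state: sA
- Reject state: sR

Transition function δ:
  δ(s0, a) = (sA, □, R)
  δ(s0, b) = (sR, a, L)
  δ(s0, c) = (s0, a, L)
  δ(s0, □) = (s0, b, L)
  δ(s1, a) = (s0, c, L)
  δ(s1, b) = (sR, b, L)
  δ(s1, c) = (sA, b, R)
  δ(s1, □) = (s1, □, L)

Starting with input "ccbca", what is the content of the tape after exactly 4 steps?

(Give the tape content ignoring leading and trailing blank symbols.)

Execution trace:
Initial: [s0]ccbca
Step 1: δ(s0, c) = (s0, a, L) → [s0]□acbca
Step 2: δ(s0, □) = (s0, b, L) → [s0]□bacbca
Step 3: δ(s0, □) = (s0, b, L) → [s0]□bbacbca
Step 4: δ(s0, □) = (s0, b, L) → [s0]□bbbacbca

After 4 steps, the tape (ignoring leading/trailing blanks) is: bbbacbca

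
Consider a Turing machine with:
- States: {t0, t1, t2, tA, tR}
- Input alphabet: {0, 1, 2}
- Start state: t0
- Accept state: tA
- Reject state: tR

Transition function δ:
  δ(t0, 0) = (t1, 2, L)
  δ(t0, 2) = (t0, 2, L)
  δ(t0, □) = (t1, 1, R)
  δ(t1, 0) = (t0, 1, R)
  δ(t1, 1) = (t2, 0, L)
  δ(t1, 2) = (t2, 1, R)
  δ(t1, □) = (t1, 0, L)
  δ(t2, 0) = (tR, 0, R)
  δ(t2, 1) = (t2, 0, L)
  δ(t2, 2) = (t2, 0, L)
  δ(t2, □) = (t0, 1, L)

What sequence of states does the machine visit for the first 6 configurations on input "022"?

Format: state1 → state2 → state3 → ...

Execution trace:
Initial: [t0]022
Step 1: δ(t0, 0) = (t1, 2, L) → [t1]□222
Step 2: δ(t1, □) = (t1, 0, L) → [t1]□0222
Step 3: δ(t1, □) = (t1, 0, L) → [t1]□00222
Step 4: δ(t1, □) = (t1, 0, L) → [t1]□000222
Step 5: δ(t1, □) = (t1, 0, L) → [t1]□0000222

State sequence: t0 → t1 → t1 → t1 → t1 → t1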